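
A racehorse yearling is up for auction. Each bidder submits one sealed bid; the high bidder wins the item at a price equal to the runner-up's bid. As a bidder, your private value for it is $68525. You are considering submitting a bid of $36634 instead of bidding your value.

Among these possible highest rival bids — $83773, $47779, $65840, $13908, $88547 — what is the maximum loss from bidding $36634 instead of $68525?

$20746

$83773: same outcome either way → loss $0.
$47779: truthful gives $20746, deviation gives $0 → loss $20746.
$65840: truthful gives $2685, deviation gives $0 → loss $2685.
$13908: same outcome either way → loss $0.
$88547: same outcome either way → loss $0.
Maximum loss: $20746.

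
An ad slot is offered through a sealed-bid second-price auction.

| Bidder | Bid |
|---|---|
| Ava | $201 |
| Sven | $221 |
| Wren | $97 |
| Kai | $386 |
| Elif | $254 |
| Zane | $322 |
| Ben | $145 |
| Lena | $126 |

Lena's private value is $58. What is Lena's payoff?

$0

Highest bid: Kai at $386, so Kai wins.
Second-highest bid: Zane at $322 — that is the price the winner pays.
Lena did not win, so Lena pays nothing and receives nothing: payoff $0.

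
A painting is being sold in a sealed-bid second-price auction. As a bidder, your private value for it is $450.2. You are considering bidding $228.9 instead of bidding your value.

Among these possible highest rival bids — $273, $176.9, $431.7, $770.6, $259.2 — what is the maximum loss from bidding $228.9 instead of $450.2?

$273: truthful gives $177.2, deviation gives $0 → loss $177.2.
$176.9: same outcome either way → loss $0.
$431.7: truthful gives $18.5, deviation gives $0 → loss $18.5.
$770.6: same outcome either way → loss $0.
$259.2: truthful gives $191, deviation gives $0 → loss $191.
Maximum loss: $191.

$191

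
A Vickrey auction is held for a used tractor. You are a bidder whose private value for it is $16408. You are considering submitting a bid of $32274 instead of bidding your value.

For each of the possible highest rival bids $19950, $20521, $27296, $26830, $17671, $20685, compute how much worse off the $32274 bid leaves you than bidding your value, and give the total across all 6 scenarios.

The deviation costs you only when the competing bid falls strictly between $16408 and $32274; elsewhere both bids give the same outcome.
$19950: truthful payoff $0, deviation payoff −$3542 → loss $3542.
$20521: truthful payoff $0, deviation payoff −$4113 → loss $4113.
$27296: truthful payoff $0, deviation payoff −$10888 → loss $10888.
$26830: truthful payoff $0, deviation payoff −$10422 → loss $10422.
$17671: truthful payoff $0, deviation payoff −$1263 → loss $1263.
$20685: truthful payoff $0, deviation payoff −$4277 → loss $4277.
Total loss = $3542 + $4113 + $10888 + $10422 + $1263 + $4277 = $34505.

$34505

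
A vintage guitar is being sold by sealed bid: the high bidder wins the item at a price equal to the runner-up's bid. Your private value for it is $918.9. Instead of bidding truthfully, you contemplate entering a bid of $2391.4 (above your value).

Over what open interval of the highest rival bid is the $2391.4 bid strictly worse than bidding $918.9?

If the competing bid is below $918.9, both bids win at the same price — no difference.
If it is above $2391.4, both bids lose — no difference.
If it lies strictly between $918.9 and $2391.4, bidding your value loses (payoff 0) while bidding $2391.4 wins at a price above your value (payoff negative).
So the deviation strictly hurts on the open interval ($918.9, $2391.4).

($918.9, $2391.4)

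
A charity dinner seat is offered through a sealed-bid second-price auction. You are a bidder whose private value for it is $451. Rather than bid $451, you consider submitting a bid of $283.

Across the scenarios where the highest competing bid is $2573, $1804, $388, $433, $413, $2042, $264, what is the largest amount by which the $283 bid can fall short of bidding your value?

$63

$2573: same outcome either way → loss $0.
$1804: same outcome either way → loss $0.
$388: truthful gives $63, deviation gives $0 → loss $63.
$433: truthful gives $18, deviation gives $0 → loss $18.
$413: truthful gives $38, deviation gives $0 → loss $38.
$2042: same outcome either way → loss $0.
$264: same outcome either way → loss $0.
Maximum loss: $63.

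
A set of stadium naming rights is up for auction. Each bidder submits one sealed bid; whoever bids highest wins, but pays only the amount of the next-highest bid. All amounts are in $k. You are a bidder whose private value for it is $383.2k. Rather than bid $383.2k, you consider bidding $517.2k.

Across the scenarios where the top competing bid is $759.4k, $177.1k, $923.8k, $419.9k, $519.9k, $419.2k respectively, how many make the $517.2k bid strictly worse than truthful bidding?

The deviation hurts exactly when the highest competing bid lies strictly between $383.2k and $517.2k — overbidding then wins at a price above your value.
$759.4k: above both → same outcome either way.
$177.1k: below both → same outcome either way.
$923.8k: above both → same outcome either way.
$419.9k: inside the interval → strictly worse (loss $36.7k).
$519.9k: above both → same outcome either way.
$419.2k: inside the interval → strictly worse (loss $36k).
Count: 2.

2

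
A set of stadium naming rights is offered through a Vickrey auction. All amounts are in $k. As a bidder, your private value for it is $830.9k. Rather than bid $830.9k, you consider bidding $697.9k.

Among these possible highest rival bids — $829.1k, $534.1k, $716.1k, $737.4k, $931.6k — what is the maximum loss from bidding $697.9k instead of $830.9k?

$829.1k: truthful gives $1.8k, deviation gives $0k → loss $1.8k.
$534.1k: same outcome either way → loss $0k.
$716.1k: truthful gives $114.8k, deviation gives $0k → loss $114.8k.
$737.4k: truthful gives $93.5k, deviation gives $0k → loss $93.5k.
$931.6k: same outcome either way → loss $0k.
Maximum loss: $114.8k.

$114.8k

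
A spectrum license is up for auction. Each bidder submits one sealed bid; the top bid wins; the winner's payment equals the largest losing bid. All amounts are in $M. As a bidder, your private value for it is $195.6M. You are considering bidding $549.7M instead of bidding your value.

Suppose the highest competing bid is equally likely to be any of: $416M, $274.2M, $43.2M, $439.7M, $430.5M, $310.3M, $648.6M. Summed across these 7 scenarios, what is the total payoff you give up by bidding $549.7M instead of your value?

$892.7M

The deviation costs you only when the competing bid falls strictly between $195.6M and $549.7M; elsewhere both bids give the same outcome.
$416M: truthful payoff $0M, deviation payoff −$220.4M → loss $220.4M.
$274.2M: truthful payoff $0M, deviation payoff −$78.6M → loss $78.6M.
$43.2M: outcomes coincide → loss $0M.
$439.7M: truthful payoff $0M, deviation payoff −$244.1M → loss $244.1M.
$430.5M: truthful payoff $0M, deviation payoff −$234.9M → loss $234.9M.
$310.3M: truthful payoff $0M, deviation payoff −$114.7M → loss $114.7M.
$648.6M: outcomes coincide → loss $0M.
Total loss = $220.4M + $78.6M + $244.1M + $234.9M + $114.7M = $892.7M.
Truthful bidding weakly dominates here: raising your bid can only win items priced above your value, and lowering it can only forfeit items priced below.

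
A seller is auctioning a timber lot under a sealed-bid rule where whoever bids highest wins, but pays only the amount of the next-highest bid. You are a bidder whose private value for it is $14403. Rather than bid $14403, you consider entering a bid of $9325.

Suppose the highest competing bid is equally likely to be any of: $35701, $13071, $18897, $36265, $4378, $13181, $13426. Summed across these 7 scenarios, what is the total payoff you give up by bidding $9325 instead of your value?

$3531

The deviation costs you only when the competing bid falls strictly between $9325 and $14403; elsewhere both bids give the same outcome.
$35701: outcomes coincide → loss $0.
$13071: truthful payoff $1332, deviation payoff $0 → loss $1332.
$18897: outcomes coincide → loss $0.
$36265: outcomes coincide → loss $0.
$4378: outcomes coincide → loss $0.
$13181: truthful payoff $1222, deviation payoff $0 → loss $1222.
$13426: truthful payoff $977, deviation payoff $0 → loss $977.
Total loss = $1332 + $1222 + $977 = $3531.
Because the price is fixed by the runner-up's bid, deviating from your value can only change a good outcome into a bad one — never the reverse.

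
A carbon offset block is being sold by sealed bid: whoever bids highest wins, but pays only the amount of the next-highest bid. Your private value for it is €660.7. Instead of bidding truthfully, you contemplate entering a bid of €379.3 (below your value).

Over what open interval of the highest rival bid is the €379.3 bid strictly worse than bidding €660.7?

(€379.3, €660.7)

If the competing bid is below €379.3, both bids win at the same price — no difference.
If it is above €660.7, both bids lose — no difference.
If it lies strictly between €379.3 and €660.7, bidding your value wins at a price below your value (positive payoff) while bidding €379.3 loses (payoff 0).
So the deviation strictly hurts on the open interval (€379.3, €660.7).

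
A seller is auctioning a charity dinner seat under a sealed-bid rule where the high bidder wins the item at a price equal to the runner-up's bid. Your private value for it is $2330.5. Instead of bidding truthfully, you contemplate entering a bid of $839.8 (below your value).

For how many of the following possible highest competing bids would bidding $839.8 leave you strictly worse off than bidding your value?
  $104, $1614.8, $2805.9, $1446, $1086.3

The deviation hurts exactly when the highest competing bid lies strictly between $839.8 and $2330.5 — underbidding then forfeits a profitable win.
$104: below both → same outcome either way.
$1614.8: inside the interval → strictly worse (loss $715.7).
$2805.9: above both → same outcome either way.
$1446: inside the interval → strictly worse (loss $884.5).
$1086.3: inside the interval → strictly worse (loss $1244.2).
Count: 3.

3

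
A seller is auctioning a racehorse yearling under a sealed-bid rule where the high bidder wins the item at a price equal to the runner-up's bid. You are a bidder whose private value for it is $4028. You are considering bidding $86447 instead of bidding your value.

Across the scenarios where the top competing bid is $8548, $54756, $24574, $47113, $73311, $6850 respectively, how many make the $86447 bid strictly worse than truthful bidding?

6

The deviation hurts exactly when the highest competing bid lies strictly between $4028 and $86447 — overbidding then wins at a price above your value.
$8548: inside the interval → strictly worse (loss $4520).
$54756: inside the interval → strictly worse (loss $50728).
$24574: inside the interval → strictly worse (loss $20546).
$47113: inside the interval → strictly worse (loss $43085).
$73311: inside the interval → strictly worse (loss $69283).
$6850: inside the interval → strictly worse (loss $2822).
Count: 6.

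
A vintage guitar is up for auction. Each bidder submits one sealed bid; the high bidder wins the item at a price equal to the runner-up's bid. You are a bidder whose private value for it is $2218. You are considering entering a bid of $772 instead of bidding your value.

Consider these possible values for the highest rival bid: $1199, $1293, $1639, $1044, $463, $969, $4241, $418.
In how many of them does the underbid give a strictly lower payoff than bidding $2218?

5

The deviation hurts exactly when the highest competing bid lies strictly between $772 and $2218 — underbidding then forfeits a profitable win.
$1199: inside the interval → strictly worse (loss $1019).
$1293: inside the interval → strictly worse (loss $925).
$1639: inside the interval → strictly worse (loss $579).
$1044: inside the interval → strictly worse (loss $1174).
$463: below both → same outcome either way.
$969: inside the interval → strictly worse (loss $1249).
$4241: above both → same outcome either way.
$418: below both → same outcome either way.
Count: 5.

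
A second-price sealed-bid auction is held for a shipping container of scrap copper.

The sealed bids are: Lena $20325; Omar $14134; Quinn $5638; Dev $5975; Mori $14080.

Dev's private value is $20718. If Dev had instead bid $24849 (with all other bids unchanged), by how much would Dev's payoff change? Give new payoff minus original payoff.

$393

The highest bid among the other bidders is $20325; Dev's bid doesn't change that.
Original bid $5975: Dev is not highest (top rival bid is $20325); payoff $0.
Alternative bid $24849: Dev is highest, pays the top rival bid $20325; payoff $20718 − $20325 = $393.
Change in payoff = $393 − ($0) = $393.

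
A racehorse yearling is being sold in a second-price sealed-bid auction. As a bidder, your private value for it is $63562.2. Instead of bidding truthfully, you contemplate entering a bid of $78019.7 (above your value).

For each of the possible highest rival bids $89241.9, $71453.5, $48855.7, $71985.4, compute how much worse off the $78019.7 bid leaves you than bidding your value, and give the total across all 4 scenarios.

The deviation costs you only when the competing bid falls strictly between $63562.2 and $78019.7; elsewhere both bids give the same outcome.
$89241.9: outcomes coincide → loss $0.
$71453.5: truthful payoff $0, deviation payoff −$7891.3 → loss $7891.3.
$48855.7: outcomes coincide → loss $0.
$71985.4: truthful payoff $0, deviation payoff −$8423.2 → loss $8423.2.
Total loss = $7891.3 + $8423.2 = $16314.5.

$16314.5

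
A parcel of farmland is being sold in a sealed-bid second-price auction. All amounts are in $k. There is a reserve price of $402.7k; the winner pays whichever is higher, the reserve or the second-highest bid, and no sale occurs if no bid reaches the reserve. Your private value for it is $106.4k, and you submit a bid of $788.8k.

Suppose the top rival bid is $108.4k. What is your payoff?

Your bid $788.8k is the highest and exceeds the reserve.
Price = max(second-highest bid, reserve) = max($108.4k, $402.7k) = $402.7k.
Payoff = $106.4k − $402.7k = −$296.3k.

−$296.3k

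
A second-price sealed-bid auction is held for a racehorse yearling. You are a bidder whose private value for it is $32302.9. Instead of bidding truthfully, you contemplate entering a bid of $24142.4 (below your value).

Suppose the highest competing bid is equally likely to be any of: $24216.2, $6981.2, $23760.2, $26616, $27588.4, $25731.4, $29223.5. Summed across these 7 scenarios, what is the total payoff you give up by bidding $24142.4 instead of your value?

$28139

The deviation costs you only when the competing bid falls strictly between $24142.4 and $32302.9; elsewhere both bids give the same outcome.
$24216.2: truthful payoff $8086.7, deviation payoff $0 → loss $8086.7.
$6981.2: outcomes coincide → loss $0.
$23760.2: outcomes coincide → loss $0.
$26616: truthful payoff $5686.9, deviation payoff $0 → loss $5686.9.
$27588.4: truthful payoff $4714.5, deviation payoff $0 → loss $4714.5.
$25731.4: truthful payoff $6571.5, deviation payoff $0 → loss $6571.5.
$29223.5: truthful payoff $3079.4, deviation payoff $0 → loss $3079.4.
Total loss = $8086.7 + $5686.9 + $4714.5 + $6571.5 + $3079.4 = $28139.
Truthful bidding weakly dominates here: raising your bid can only win items priced above your value, and lowering it can only forfeit items priced below.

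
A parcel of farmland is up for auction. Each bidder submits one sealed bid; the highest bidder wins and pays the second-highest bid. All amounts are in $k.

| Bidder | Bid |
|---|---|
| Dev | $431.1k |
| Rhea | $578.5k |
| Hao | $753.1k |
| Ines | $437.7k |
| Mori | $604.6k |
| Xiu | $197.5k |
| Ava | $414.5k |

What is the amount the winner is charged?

Highest bid: Hao at $753.1k, so Hao wins.
Second-highest bid: Mori at $604.6k — that is the price the winner pays.

$604.6k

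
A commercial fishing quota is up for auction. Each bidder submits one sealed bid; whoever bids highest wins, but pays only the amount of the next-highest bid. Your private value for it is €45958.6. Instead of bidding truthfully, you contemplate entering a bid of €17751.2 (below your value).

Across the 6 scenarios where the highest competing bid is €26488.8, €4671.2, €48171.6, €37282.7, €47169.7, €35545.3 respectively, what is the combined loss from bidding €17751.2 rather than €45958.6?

The deviation costs you only when the competing bid falls strictly between €17751.2 and €45958.6; elsewhere both bids give the same outcome.
€26488.8: truthful payoff €19469.8, deviation payoff €0 → loss €19469.8.
€4671.2: outcomes coincide → loss €0.
€48171.6: outcomes coincide → loss €0.
€37282.7: truthful payoff €8675.9, deviation payoff €0 → loss €8675.9.
€47169.7: outcomes coincide → loss €0.
€35545.3: truthful payoff €10413.3, deviation payoff €0 → loss €10413.3.
Total loss = €19469.8 + €8675.9 + €10413.3 = €38559.

€38559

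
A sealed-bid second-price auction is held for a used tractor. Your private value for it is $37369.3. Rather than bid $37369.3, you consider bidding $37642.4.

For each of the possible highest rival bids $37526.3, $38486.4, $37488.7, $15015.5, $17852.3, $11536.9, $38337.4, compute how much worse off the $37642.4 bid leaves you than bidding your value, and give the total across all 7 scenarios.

$276.4

The deviation costs you only when the competing bid falls strictly between $37369.3 and $37642.4; elsewhere both bids give the same outcome.
$37526.3: truthful payoff $0, deviation payoff −$157 → loss $157.
$38486.4: outcomes coincide → loss $0.
$37488.7: truthful payoff $0, deviation payoff −$119.4 → loss $119.4.
$15015.5: outcomes coincide → loss $0.
$17852.3: outcomes coincide → loss $0.
$11536.9: outcomes coincide → loss $0.
$38337.4: outcomes coincide → loss $0.
Total loss = $157 + $119.4 = $276.4.
Because the price is fixed by the runner-up's bid, deviating from your value can only change a good outcome into a bad one — never the reverse.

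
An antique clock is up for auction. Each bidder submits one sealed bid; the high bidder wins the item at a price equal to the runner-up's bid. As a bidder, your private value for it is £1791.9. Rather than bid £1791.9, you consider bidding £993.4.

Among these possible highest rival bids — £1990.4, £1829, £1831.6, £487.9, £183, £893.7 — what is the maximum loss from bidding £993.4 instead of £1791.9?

£0

£1990.4: same outcome either way → loss £0.
£1829: same outcome either way → loss £0.
£1831.6: same outcome either way → loss £0.
£487.9: same outcome either way → loss £0.
£183: same outcome either way → loss £0.
£893.7: same outcome either way → loss £0.
Maximum loss: £0.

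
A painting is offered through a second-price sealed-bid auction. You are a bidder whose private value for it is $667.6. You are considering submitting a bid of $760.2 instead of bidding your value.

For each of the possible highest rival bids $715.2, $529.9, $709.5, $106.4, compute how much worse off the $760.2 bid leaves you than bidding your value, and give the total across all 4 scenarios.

$89.5

The deviation costs you only when the competing bid falls strictly between $667.6 and $760.2; elsewhere both bids give the same outcome.
$715.2: truthful payoff $0, deviation payoff −$47.6 → loss $47.6.
$529.9: outcomes coincide → loss $0.
$709.5: truthful payoff $0, deviation payoff −$41.9 → loss $41.9.
$106.4: outcomes coincide → loss $0.
Total loss = $47.6 + $41.9 = $89.5.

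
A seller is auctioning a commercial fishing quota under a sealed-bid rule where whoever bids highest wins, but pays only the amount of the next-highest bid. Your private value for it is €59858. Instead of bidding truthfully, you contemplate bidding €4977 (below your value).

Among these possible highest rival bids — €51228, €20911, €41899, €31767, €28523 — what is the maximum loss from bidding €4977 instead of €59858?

€38947

€51228: truthful gives €8630, deviation gives €0 → loss €8630.
€20911: truthful gives €38947, deviation gives €0 → loss €38947.
€41899: truthful gives €17959, deviation gives €0 → loss €17959.
€31767: truthful gives €28091, deviation gives €0 → loss €28091.
€28523: truthful gives €31335, deviation gives €0 → loss €31335.
Maximum loss: €38947.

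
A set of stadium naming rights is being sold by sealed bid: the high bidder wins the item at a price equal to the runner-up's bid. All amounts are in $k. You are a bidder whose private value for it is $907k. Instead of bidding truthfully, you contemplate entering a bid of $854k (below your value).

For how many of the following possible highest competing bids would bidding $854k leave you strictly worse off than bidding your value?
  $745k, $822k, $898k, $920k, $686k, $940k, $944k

The deviation hurts exactly when the highest competing bid lies strictly between $854k and $907k — underbidding then forfeits a profitable win.
$745k: below both → same outcome either way.
$822k: below both → same outcome either way.
$898k: inside the interval → strictly worse (loss $9k).
$920k: above both → same outcome either way.
$686k: below both → same outcome either way.
$940k: above both → same outcome either way.
$944k: above both → same outcome either way.
Count: 1.

1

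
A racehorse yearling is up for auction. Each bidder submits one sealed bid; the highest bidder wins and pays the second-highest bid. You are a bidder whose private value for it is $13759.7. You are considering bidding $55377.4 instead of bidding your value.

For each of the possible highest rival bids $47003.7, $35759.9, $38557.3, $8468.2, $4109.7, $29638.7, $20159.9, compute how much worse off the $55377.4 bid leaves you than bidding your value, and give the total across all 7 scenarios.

The deviation costs you only when the competing bid falls strictly between $13759.7 and $55377.4; elsewhere both bids give the same outcome.
$47003.7: truthful payoff $0, deviation payoff −$33244 → loss $33244.
$35759.9: truthful payoff $0, deviation payoff −$22000.2 → loss $22000.2.
$38557.3: truthful payoff $0, deviation payoff −$24797.6 → loss $24797.6.
$8468.2: outcomes coincide → loss $0.
$4109.7: outcomes coincide → loss $0.
$29638.7: truthful payoff $0, deviation payoff −$15879 → loss $15879.
$20159.9: truthful payoff $0, deviation payoff −$6400.2 → loss $6400.2.
Total loss = $33244 + $22000.2 + $24797.6 + $15879 + $6400.2 = $102321.
Truthful bidding weakly dominates here: raising your bid can only win items priced above your value, and lowering it can only forfeit items priced below.

$102321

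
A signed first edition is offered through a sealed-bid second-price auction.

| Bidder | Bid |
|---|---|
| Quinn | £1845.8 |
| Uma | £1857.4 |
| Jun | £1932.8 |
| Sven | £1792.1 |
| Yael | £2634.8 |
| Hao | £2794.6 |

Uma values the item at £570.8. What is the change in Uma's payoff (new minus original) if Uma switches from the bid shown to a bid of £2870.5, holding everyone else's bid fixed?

The highest bid among the other bidders is £2794.6; Uma's bid doesn't change that.
Original bid £1857.4: Uma is not highest (top rival bid is £2794.6); payoff £0.
Alternative bid £2870.5: Uma is highest, pays the top rival bid £2794.6; payoff £570.8 − £2794.6 = −£2223.8.
Change in payoff = −£2223.8 − (£0) = −£2223.8.

−£2223.8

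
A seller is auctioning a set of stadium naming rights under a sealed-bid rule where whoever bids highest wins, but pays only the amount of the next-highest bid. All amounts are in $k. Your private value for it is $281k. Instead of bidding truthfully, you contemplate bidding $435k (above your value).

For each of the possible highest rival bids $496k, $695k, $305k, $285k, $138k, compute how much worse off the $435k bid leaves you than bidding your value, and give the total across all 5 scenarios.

$28k

The deviation costs you only when the competing bid falls strictly between $281k and $435k; elsewhere both bids give the same outcome.
$496k: outcomes coincide → loss $0k.
$695k: outcomes coincide → loss $0k.
$305k: truthful payoff $0k, deviation payoff −$24k → loss $24k.
$285k: truthful payoff $0k, deviation payoff −$4k → loss $4k.
$138k: outcomes coincide → loss $0k.
Total loss = $24k + $4k = $28k.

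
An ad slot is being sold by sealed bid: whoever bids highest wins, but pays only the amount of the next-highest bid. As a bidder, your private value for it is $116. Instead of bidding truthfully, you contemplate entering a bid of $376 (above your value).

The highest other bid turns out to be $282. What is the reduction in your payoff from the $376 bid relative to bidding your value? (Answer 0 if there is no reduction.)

Bidding your value $116: you lose (since $116 < $282). Payoff $0.
Bidding $376: you win and pay $282. Payoff $116 − $282 = −$166.
The competing bid $282 lies between your value and your inflated bid, so overbidding wins an item priced above your value.
Loss from deviating = $0 − (−$166) = $166.

$166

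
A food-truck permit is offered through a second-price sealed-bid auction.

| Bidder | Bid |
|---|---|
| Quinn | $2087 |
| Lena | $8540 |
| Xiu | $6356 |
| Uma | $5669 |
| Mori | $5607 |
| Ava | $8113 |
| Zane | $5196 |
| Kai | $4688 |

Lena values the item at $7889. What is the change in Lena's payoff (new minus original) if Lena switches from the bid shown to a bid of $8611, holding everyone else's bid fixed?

The highest bid among the other bidders is $8113; Lena's bid doesn't change that.
Original bid $8540: Lena is highest, pays the top rival bid $8113; payoff $7889 − $8113 = −$224.
Alternative bid $8611: Lena is highest, pays the top rival bid $8113; payoff $7889 − $8113 = −$224.
Change in payoff = −$224 − (−$224) = $0.

$0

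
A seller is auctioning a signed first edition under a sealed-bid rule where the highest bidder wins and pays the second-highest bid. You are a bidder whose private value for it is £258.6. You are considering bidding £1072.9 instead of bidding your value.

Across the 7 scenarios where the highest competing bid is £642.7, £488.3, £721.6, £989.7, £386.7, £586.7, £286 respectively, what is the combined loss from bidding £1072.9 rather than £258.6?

The deviation costs you only when the competing bid falls strictly between £258.6 and £1072.9; elsewhere both bids give the same outcome.
£642.7: truthful payoff £0, deviation payoff −£384.1 → loss £384.1.
£488.3: truthful payoff £0, deviation payoff −£229.7 → loss £229.7.
£721.6: truthful payoff £0, deviation payoff −£463 → loss £463.
£989.7: truthful payoff £0, deviation payoff −£731.1 → loss £731.1.
£386.7: truthful payoff £0, deviation payoff −£128.1 → loss £128.1.
£586.7: truthful payoff £0, deviation payoff −£328.1 → loss £328.1.
£286: truthful payoff £0, deviation payoff −£27.4 → loss £27.4.
Total loss = £384.1 + £229.7 + £463 + £731.1 + £128.1 + £328.1 + £27.4 = £2291.5.

£2291.5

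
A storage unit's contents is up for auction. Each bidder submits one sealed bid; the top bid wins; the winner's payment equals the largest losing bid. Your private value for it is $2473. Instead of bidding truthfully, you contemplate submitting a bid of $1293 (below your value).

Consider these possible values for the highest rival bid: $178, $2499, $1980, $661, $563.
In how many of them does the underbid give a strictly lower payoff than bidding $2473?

The deviation hurts exactly when the highest competing bid lies strictly between $1293 and $2473 — underbidding then forfeits a profitable win.
$178: below both → same outcome either way.
$2499: above both → same outcome either way.
$1980: inside the interval → strictly worse (loss $493).
$661: below both → same outcome either way.
$563: below both → same outcome either way.
Count: 1.

1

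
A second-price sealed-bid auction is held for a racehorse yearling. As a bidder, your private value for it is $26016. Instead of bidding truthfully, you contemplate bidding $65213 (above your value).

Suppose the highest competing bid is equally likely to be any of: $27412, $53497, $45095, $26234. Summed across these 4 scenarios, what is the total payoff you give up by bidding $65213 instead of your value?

$48174

The deviation costs you only when the competing bid falls strictly between $26016 and $65213; elsewhere both bids give the same outcome.
$27412: truthful payoff $0, deviation payoff −$1396 → loss $1396.
$53497: truthful payoff $0, deviation payoff −$27481 → loss $27481.
$45095: truthful payoff $0, deviation payoff −$19079 → loss $19079.
$26234: truthful payoff $0, deviation payoff −$218 → loss $218.
Total loss = $1396 + $27481 + $19079 + $218 = $48174.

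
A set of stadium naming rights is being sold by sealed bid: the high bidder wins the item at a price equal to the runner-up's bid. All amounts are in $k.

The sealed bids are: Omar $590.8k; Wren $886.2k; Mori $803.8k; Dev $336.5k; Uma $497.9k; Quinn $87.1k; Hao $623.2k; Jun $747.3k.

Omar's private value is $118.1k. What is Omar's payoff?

$0k

Highest bid: Wren at $886.2k, so Wren wins.
Second-highest bid: Mori at $803.8k — that is the price the winner pays.
Omar did not win, so Omar pays nothing and receives nothing: payoff $0k.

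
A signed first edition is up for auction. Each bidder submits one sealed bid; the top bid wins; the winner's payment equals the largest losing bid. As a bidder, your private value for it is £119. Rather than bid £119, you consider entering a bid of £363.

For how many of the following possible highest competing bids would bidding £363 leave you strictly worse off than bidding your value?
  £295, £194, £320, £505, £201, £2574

4

The deviation hurts exactly when the highest competing bid lies strictly between £119 and £363 — overbidding then wins at a price above your value.
£295: inside the interval → strictly worse (loss £176).
£194: inside the interval → strictly worse (loss £75).
£320: inside the interval → strictly worse (loss £201).
£505: above both → same outcome either way.
£201: inside the interval → strictly worse (loss £82).
£2574: above both → same outcome either way.
Count: 4.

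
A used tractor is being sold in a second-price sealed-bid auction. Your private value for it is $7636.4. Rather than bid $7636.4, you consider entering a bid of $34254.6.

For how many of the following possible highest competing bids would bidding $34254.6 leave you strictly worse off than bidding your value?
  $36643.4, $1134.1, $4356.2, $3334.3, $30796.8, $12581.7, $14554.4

3

The deviation hurts exactly when the highest competing bid lies strictly between $7636.4 and $34254.6 — overbidding then wins at a price above your value.
$36643.4: above both → same outcome either way.
$1134.1: below both → same outcome either way.
$4356.2: below both → same outcome either way.
$3334.3: below both → same outcome either way.
$30796.8: inside the interval → strictly worse (loss $23160.4).
$12581.7: inside the interval → strictly worse (loss $4945.3).
$14554.4: inside the interval → strictly worse (loss $6918).
Count: 3.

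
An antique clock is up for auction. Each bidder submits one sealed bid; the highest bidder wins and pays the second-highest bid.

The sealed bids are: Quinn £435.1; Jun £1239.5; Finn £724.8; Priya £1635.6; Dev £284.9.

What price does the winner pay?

Highest bid: Priya at £1635.6, so Priya wins.
Second-highest bid: Jun at £1239.5 — that is the price the winner pays.

£1239.5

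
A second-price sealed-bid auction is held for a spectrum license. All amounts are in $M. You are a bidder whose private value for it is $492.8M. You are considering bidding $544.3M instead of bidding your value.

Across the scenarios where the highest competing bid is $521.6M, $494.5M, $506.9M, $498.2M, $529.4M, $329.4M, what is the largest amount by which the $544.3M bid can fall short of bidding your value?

$521.6M: truthful gives $0M, deviation gives −$28.8M → loss $28.8M.
$494.5M: truthful gives $0M, deviation gives −$1.7M → loss $1.7M.
$506.9M: truthful gives $0M, deviation gives −$14.1M → loss $14.1M.
$498.2M: truthful gives $0M, deviation gives −$5.4M → loss $5.4M.
$529.4M: truthful gives $0M, deviation gives −$36.6M → loss $36.6M.
$329.4M: same outcome either way → loss $0M.
Maximum loss: $36.6M.

$36.6M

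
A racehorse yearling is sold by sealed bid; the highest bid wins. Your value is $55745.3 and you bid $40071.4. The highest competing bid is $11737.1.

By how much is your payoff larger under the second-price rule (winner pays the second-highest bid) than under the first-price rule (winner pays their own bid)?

$28334.3

You have the highest bid, so you win under either rule.
Second-price: pay $11737.1 → payoff $44008.2.
First-price: pay your own bid $40071.4 → payoff $15673.9.
Difference = $44008.2 − ($15673.9) = $28334.3.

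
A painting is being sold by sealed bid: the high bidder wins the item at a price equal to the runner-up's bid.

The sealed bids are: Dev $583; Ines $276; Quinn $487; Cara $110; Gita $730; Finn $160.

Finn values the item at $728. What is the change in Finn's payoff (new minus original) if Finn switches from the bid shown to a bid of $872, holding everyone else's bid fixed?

−$2

The highest bid among the other bidders is $730; Finn's bid doesn't change that.
Original bid $160: Finn is not highest (top rival bid is $730); payoff $0.
Alternative bid $872: Finn is highest, pays the top rival bid $730; payoff $728 − $730 = −$2.
Change in payoff = −$2 − ($0) = −$2.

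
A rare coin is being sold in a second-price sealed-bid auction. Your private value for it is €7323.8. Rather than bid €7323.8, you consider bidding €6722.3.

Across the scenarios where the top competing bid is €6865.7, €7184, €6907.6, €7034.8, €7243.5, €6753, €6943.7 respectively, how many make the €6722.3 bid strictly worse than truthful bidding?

The deviation hurts exactly when the highest competing bid lies strictly between €6722.3 and €7323.8 — underbidding then forfeits a profitable win.
€6865.7: inside the interval → strictly worse (loss €458.1).
€7184: inside the interval → strictly worse (loss €139.8).
€6907.6: inside the interval → strictly worse (loss €416.2).
€7034.8: inside the interval → strictly worse (loss €289).
€7243.5: inside the interval → strictly worse (loss €80.3).
€6753: inside the interval → strictly worse (loss €570.8).
€6943.7: inside the interval → strictly worse (loss €380.1).
Count: 7.

7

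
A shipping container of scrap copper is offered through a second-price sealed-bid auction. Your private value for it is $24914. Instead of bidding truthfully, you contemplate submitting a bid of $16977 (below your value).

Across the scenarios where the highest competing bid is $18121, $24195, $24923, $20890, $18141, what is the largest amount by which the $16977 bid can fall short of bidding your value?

$6793

$18121: truthful gives $6793, deviation gives $0 → loss $6793.
$24195: truthful gives $719, deviation gives $0 → loss $719.
$24923: same outcome either way → loss $0.
$20890: truthful gives $4024, deviation gives $0 → loss $4024.
$18141: truthful gives $6773, deviation gives $0 → loss $6773.
Maximum loss: $6793.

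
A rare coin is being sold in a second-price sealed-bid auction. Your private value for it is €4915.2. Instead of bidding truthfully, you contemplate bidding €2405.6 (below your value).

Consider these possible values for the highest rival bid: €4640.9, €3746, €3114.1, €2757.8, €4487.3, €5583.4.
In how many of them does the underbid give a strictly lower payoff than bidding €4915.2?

The deviation hurts exactly when the highest competing bid lies strictly between €2405.6 and €4915.2 — underbidding then forfeits a profitable win.
€4640.9: inside the interval → strictly worse (loss €274.3).
€3746: inside the interval → strictly worse (loss €1169.2).
€3114.1: inside the interval → strictly worse (loss €1801.1).
€2757.8: inside the interval → strictly worse (loss €2157.4).
€4487.3: inside the interval → strictly worse (loss €427.9).
€5583.4: above both → same outcome either way.
Count: 5.

5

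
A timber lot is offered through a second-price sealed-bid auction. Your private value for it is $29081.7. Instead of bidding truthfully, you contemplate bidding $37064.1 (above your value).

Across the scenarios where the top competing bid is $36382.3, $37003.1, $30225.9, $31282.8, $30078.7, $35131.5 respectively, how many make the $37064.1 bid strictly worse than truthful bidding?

6

The deviation hurts exactly when the highest competing bid lies strictly between $29081.7 and $37064.1 — overbidding then wins at a price above your value.
$36382.3: inside the interval → strictly worse (loss $7300.6).
$37003.1: inside the interval → strictly worse (loss $7921.4).
$30225.9: inside the interval → strictly worse (loss $1144.2).
$31282.8: inside the interval → strictly worse (loss $2201.1).
$30078.7: inside the interval → strictly worse (loss $997).
$35131.5: inside the interval → strictly worse (loss $6049.8).
Count: 6.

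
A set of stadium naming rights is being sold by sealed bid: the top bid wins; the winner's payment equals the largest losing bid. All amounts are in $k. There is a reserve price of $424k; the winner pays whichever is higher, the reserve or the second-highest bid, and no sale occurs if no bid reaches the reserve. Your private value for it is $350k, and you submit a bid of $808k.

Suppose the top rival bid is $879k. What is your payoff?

Your bid $808k is below the highest competing bid $879k, so you lose. Payoff $0k.

$0k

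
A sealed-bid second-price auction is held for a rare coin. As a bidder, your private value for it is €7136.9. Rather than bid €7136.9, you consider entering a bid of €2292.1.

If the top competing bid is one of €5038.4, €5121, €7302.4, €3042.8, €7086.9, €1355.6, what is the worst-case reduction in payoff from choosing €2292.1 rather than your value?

€4094.1

€5038.4: truthful gives €2098.5, deviation gives €0 → loss €2098.5.
€5121: truthful gives €2015.9, deviation gives €0 → loss €2015.9.
€7302.4: same outcome either way → loss €0.
€3042.8: truthful gives €4094.1, deviation gives €0 → loss €4094.1.
€7086.9: truthful gives €50, deviation gives €0 → loss €50.
€1355.6: same outcome either way → loss €0.
Maximum loss: €4094.1.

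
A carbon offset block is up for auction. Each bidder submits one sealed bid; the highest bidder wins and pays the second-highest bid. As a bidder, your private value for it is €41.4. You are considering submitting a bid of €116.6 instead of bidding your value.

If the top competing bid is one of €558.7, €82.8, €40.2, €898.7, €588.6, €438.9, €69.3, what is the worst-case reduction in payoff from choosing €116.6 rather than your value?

€558.7: same outcome either way → loss €0.
€82.8: truthful gives €0, deviation gives −€41.4 → loss €41.4.
€40.2: same outcome either way → loss €0.
€898.7: same outcome either way → loss €0.
€588.6: same outcome either way → loss €0.
€438.9: same outcome either way → loss €0.
€69.3: truthful gives €0, deviation gives −€27.9 → loss €27.9.
Maximum loss: €41.4.

€41.4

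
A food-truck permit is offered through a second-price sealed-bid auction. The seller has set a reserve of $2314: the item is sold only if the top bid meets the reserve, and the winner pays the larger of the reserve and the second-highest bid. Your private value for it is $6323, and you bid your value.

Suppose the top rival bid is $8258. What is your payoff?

Your bid $6323 is below the highest competing bid $8258, so you lose. Payoff $0.

$0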